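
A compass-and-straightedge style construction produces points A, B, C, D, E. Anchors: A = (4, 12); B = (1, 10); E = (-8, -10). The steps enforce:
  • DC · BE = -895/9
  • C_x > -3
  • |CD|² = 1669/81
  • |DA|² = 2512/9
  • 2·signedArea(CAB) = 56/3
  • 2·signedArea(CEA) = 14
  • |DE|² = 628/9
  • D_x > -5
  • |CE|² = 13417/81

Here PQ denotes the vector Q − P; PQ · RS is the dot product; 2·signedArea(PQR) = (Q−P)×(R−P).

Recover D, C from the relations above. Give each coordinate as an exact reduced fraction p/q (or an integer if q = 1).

1. C_x = -7/3  [2·signedArea(CAB) = 56/3 ∩ 2·signedArea(CEA) = 14]
2. C_y = 14/9  [2·signedArea(CAB) = 56/3 ∩ 2·signedArea(CEA) = 14]
   → C = (-7/3, 14/9)
3. D_x = -4  [line 9·x + 20·y + 268/3 = 0 ∩ |DE|² = 628/9]
4. D_y = -8/3  [line 9·x + 20·y + 268/3 = 0 ∩ |DE|² = 628/9]
   → D = (-4, -8/3)

C = (-7/3, 14/9)
D = (-4, -8/3)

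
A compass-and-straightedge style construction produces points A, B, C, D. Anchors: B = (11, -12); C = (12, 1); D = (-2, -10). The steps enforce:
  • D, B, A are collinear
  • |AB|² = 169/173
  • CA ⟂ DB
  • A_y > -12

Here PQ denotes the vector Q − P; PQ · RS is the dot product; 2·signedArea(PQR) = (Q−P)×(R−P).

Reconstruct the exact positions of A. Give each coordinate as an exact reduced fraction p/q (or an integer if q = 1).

A = (1734/173, -2050/173)

1. A_x = 1734/173  [D, B, A are collinear ∩ CA ⟂ DB]
2. A_y = -2050/173  [D, B, A are collinear ∩ CA ⟂ DB]
   → A = (1734/173, -2050/173)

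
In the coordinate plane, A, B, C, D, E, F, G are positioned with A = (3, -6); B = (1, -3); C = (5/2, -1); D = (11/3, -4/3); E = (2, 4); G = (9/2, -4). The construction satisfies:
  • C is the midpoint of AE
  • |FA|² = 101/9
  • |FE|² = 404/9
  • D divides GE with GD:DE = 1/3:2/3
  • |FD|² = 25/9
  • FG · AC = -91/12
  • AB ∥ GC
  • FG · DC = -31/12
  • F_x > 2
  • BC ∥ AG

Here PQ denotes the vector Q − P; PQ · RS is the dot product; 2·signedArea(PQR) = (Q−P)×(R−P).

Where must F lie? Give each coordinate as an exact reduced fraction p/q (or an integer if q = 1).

1. F_x = 8/3  [FG · AC = -91/12 ∩ FG · DC = -31/12]
2. F_y = -8/3  [FG · AC = -91/12 ∩ FG · DC = -31/12]
   → F = (8/3, -8/3)

F = (8/3, -8/3)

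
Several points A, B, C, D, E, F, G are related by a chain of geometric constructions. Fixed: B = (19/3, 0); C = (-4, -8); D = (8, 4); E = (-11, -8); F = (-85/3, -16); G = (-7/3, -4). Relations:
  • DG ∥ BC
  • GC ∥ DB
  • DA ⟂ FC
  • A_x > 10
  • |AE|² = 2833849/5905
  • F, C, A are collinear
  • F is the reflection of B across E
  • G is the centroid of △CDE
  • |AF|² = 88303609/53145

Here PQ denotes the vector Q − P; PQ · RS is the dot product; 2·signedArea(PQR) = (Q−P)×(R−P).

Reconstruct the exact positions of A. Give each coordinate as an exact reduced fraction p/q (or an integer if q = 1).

1. A_x = 61352/5905  [F, C, A are collinear ∩ DA ⟂ FC]
2. A_y = -19304/5905  [F, C, A are collinear ∩ DA ⟂ FC]
   → A = (61352/5905, -19304/5905)

A = (61352/5905, -19304/5905)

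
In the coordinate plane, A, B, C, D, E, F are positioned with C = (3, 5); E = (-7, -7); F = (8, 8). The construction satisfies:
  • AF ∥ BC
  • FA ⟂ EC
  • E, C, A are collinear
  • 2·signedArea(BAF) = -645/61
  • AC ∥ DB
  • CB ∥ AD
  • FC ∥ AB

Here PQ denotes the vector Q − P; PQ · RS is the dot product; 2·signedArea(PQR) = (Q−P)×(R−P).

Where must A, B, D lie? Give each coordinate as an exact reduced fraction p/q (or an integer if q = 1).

1. A_x = 398/61  [E, C, A are collinear ∩ FA ⟂ EC]
2. A_y = 563/61  [E, C, A are collinear ∩ FA ⟂ EC]
   → A = (398/61, 563/61)
3. B_x = 93/61  [AF ∥ BC ∩ FC ∥ AB]
4. B_y = 380/61  [AF ∥ BC ∩ FC ∥ AB]
   → B = (93/61, 380/61)
5. D_x = 308/61  [AC ∥ DB ∩ CB ∥ AD]
6. D_y = 638/61  [AC ∥ DB ∩ CB ∥ AD]
   → D = (308/61, 638/61)

A = (398/61, 563/61)
B = (93/61, 380/61)
D = (308/61, 638/61)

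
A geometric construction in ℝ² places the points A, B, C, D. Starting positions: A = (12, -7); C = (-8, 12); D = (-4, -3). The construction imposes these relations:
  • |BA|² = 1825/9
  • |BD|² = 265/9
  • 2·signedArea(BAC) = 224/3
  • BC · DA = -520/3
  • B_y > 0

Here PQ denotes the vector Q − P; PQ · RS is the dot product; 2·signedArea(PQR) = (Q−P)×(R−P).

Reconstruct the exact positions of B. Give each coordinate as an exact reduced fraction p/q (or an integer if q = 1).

1. B_x = 0  [2·signedArea(BAC) = 224/3 ∩ BC · DA = -520/3]
2. B_y = 2/3  [2·signedArea(BAC) = 224/3 ∩ BC · DA = -520/3]
   → B = (0, 2/3)

B = (0, 2/3)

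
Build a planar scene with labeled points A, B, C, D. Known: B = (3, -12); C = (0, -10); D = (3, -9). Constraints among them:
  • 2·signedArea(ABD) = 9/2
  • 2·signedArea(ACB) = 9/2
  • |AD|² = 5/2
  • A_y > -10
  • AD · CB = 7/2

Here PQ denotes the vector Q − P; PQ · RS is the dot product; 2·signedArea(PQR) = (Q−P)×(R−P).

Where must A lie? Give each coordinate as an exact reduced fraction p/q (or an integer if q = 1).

A = (3/2, -19/2)

1. A_x = 3/2  [2·signedArea(ABD) = 9/2 ∩ 2·signedArea(ACB) = 9/2]
2. A_y = -19/2  [2·signedArea(ABD) = 9/2 ∩ 2·signedArea(ACB) = 9/2]
   → A = (3/2, -19/2)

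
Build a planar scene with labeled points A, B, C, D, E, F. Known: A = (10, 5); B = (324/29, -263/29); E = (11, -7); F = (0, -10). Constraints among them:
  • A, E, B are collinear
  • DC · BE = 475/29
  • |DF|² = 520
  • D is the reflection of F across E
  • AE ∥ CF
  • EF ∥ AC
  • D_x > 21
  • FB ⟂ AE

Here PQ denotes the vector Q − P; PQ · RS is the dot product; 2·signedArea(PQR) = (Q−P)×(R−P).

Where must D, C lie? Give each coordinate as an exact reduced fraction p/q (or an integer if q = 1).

C = (-1, 2)
D = (22, -4)

1. D_x = 22  [D is the reflection of F across E]
2. D_y = -4  [D is the reflection of F across E]
   → D = (22, -4)
3. C_x = -1  [AE ∥ CF ∩ EF ∥ AC]
4. C_y = 2  [AE ∥ CF ∩ EF ∥ AC]
   → C = (-1, 2)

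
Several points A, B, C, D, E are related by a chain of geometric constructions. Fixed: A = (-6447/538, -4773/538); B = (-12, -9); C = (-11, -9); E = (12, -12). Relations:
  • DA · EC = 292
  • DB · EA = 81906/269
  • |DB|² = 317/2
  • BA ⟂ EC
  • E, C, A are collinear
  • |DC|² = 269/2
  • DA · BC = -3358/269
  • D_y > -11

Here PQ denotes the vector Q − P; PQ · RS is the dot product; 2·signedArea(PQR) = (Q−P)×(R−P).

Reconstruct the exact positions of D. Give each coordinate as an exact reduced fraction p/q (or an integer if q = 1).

D = (1/2, -21/2)

1. D_x = 1/2  [DA · EC = 292 ∩ DA · BC = -3358/269]
2. D_y = -21/2  [DA · EC = 292 ∩ DA · BC = -3358/269]
   → D = (1/2, -21/2)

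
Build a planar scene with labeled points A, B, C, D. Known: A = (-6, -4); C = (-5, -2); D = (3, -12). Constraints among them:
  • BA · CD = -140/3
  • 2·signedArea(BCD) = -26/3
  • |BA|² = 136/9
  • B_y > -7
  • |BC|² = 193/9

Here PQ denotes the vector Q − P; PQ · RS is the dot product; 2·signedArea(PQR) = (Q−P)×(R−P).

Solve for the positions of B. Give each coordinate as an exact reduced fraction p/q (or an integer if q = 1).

1. B_x = -8/3  [2·signedArea(BCD) = -26/3 ∩ BA · CD = -140/3]
2. B_y = -6  [2·signedArea(BCD) = -26/3 ∩ BA · CD = -140/3]
   → B = (-8/3, -6)

B = (-8/3, -6)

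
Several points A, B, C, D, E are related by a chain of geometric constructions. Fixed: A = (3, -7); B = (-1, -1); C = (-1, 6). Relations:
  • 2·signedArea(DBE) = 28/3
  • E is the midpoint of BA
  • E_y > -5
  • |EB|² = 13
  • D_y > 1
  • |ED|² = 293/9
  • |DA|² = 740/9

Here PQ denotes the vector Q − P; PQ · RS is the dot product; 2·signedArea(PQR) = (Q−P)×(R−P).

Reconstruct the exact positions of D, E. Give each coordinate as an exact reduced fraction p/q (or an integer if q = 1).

D = (1/3, 5/3)
E = (1, -4)

1. E_x = 1  [E is the midpoint of BA]
2. E_y = -4  [E is the midpoint of BA]
   → E = (1, -4)
3. D_x = 1/3  [line 3·x + 2·y + -13/3 = 0 ∩ |DA|² = 740/9]
4. D_y = 5/3  [line 3·x + 2·y + -13/3 = 0 ∩ |DA|² = 740/9]
   → D = (1/3, 5/3)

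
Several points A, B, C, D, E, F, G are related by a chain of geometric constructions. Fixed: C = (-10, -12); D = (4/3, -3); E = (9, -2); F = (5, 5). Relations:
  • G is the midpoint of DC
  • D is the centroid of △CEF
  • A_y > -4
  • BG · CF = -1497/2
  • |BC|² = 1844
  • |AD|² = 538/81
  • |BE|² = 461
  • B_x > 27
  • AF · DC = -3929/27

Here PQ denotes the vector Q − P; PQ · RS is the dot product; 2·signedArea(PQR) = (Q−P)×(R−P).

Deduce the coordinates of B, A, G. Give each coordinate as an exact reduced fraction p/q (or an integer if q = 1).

A = (-11/9, -10/3)
B = (28, 8)
G = (-13/3, -15/2)

1. A_x = -11/9  [line 34/3·x + 9·y + 1184/27 = 0 ∩ |AD|² = 538/81]
2. A_y = -10/3  [line 34/3·x + 9·y + 1184/27 = 0 ∩ |AD|² = 538/81]
   → A = (-11/9, -10/3)
3. G_x = -13/3  [G is the midpoint of DC]
4. G_y = -15/2  [G is the midpoint of DC]
   → G = (-13/3, -15/2)
5. B_x = 28  [line -15·x + -17·y + 556 = 0 ∩ |BC|² = 1844]
6. B_y = 8  [line -15·x + -17·y + 556 = 0 ∩ |BC|² = 1844]
   → B = (28, 8)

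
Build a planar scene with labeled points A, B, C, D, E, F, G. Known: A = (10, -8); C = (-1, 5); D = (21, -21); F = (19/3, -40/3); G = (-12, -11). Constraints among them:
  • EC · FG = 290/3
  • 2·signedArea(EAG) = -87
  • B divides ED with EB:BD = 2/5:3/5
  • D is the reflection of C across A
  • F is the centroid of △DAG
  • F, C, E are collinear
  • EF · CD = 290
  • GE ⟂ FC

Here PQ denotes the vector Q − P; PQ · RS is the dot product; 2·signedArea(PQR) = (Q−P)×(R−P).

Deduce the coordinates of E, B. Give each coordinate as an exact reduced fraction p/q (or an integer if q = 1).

B = (51/5, -57/5)
E = (3, -5)

1. E_x = 3  [F, C, E are collinear ∩ GE ⟂ FC]
2. E_y = -5  [F, C, E are collinear ∩ GE ⟂ FC]
   → E = (3, -5)
3. B_x = 51/5  [B divides ED with EB:BD = 2/5:3/5]
4. B_y = -57/5  [B divides ED with EB:BD = 2/5:3/5]
   → B = (51/5, -57/5)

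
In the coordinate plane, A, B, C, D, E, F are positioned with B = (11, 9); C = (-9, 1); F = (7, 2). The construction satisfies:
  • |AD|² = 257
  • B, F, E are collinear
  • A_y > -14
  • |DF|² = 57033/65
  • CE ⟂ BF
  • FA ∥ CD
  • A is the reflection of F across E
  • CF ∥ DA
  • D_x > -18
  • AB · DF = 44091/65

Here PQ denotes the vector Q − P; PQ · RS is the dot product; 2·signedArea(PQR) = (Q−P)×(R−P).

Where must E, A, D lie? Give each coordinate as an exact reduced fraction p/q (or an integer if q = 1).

A = (-113/65, -864/65)
D = (-1153/65, -929/65)
E = (171/65, -367/65)

1. E_x = 171/65  [B, F, E are collinear ∩ CE ⟂ BF]
2. E_y = -367/65  [B, F, E are collinear ∩ CE ⟂ BF]
   → E = (171/65, -367/65)
3. A_x = -113/65  [A is the reflection of F across E]
4. A_y = -864/65  [A is the reflection of F across E]
   → A = (-113/65, -864/65)
5. D_x = -1153/65  [CF ∥ DA ∩ FA ∥ CD]
6. D_y = -929/65  [CF ∥ DA ∩ FA ∥ CD]
   → D = (-1153/65, -929/65)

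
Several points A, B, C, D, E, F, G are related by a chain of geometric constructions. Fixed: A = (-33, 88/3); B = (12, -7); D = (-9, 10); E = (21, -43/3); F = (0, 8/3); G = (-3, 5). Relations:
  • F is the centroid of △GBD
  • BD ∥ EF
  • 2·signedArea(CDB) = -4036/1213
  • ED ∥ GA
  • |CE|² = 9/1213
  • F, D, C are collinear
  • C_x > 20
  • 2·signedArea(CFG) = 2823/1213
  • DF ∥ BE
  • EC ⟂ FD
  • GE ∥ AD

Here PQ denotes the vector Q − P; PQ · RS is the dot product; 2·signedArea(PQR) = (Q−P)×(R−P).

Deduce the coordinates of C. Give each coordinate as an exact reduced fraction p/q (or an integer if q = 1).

C = (25407/1213, -52402/3639)

1. C_x = 25407/1213  [F, D, C are collinear ∩ EC ⟂ FD]
2. C_y = -52402/3639  [F, D, C are collinear ∩ EC ⟂ FD]
   → C = (25407/1213, -52402/3639)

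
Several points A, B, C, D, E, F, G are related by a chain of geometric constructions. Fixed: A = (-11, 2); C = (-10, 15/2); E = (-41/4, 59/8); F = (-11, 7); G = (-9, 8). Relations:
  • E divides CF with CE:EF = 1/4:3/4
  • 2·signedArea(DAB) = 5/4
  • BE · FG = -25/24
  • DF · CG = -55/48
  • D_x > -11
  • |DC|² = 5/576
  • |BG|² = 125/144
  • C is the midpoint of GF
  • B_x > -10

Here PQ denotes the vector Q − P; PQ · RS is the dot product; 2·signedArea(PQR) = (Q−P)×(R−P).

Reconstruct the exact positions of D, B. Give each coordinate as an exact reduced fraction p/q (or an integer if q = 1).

B = (-59/6, 91/12)
D = (-121/12, 179/24)

1. D_x = -121/12  [line -1·x + -1/2·y + -305/48 = 0 ∩ |DC|² = 5/576]
2. D_y = 179/24  [line -1·x + -1/2·y + -305/48 = 0 ∩ |DC|² = 5/576]
   → D = (-121/12, 179/24)
3. B_x = -59/6  [BE · FG = -25/24 ∩ 2·signedArea(DAB) = 5/4]
4. B_y = 91/12  [BE · FG = -25/24 ∩ 2·signedArea(DAB) = 5/4]
   → B = (-59/6, 91/12)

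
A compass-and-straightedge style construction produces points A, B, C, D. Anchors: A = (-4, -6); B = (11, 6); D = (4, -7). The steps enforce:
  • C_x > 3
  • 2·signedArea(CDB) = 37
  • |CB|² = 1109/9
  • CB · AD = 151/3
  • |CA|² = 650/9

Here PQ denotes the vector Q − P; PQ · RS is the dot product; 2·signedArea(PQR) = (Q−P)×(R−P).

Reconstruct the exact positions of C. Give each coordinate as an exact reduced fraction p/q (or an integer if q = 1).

1. C_x = 11/3  [2·signedArea(CDB) = 37 ∩ CB · AD = 151/3]
2. C_y = -7/3  [2·signedArea(CDB) = 37 ∩ CB · AD = 151/3]
   → C = (11/3, -7/3)

C = (11/3, -7/3)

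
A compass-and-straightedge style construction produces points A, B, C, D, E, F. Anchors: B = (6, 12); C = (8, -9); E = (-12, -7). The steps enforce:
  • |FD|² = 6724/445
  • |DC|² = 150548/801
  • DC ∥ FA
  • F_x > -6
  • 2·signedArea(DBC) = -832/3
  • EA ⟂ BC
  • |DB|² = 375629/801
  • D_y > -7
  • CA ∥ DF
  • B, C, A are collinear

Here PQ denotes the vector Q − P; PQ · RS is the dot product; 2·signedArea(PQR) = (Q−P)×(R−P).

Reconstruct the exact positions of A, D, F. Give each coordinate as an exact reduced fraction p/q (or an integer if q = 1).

1. A_x = 3396/445  [B, C, A are collinear ∩ EA ⟂ BC]
2. A_y = -2283/445  [B, C, A are collinear ∩ EA ⟂ BC]
   → A = (3396/445, -2283/445)
3. D_x = -2428/445  [line 21·x + 2·y + 382/3 = 0 ∩ |DC|² = 150548/801]
4. D_y = -8513/1335  [line 21·x + 2·y + 382/3 = 0 ∩ |DC|² = 150548/801]
   → D = (-2428/445, -8513/1335)
5. F_x = -2592/445  [DC ∥ FA ∩ CA ∥ DF]
6. F_y = -3347/1335  [DC ∥ FA ∩ CA ∥ DF]
   → F = (-2592/445, -3347/1335)

A = (3396/445, -2283/445)
D = (-2428/445, -8513/1335)
F = (-2592/445, -3347/1335)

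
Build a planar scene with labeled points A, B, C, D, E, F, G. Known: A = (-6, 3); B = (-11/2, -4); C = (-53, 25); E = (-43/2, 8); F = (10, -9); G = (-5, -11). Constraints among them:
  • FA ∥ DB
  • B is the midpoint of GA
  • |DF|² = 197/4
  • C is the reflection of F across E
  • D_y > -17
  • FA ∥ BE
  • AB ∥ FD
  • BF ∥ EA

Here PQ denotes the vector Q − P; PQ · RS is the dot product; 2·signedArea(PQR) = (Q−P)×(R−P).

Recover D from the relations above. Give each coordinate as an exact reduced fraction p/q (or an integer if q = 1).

D = (21/2, -16)

1. D_x = 21/2  [FA ∥ DB ∩ AB ∥ FD]
2. D_y = -16  [FA ∥ DB ∩ AB ∥ FD]
   → D = (21/2, -16)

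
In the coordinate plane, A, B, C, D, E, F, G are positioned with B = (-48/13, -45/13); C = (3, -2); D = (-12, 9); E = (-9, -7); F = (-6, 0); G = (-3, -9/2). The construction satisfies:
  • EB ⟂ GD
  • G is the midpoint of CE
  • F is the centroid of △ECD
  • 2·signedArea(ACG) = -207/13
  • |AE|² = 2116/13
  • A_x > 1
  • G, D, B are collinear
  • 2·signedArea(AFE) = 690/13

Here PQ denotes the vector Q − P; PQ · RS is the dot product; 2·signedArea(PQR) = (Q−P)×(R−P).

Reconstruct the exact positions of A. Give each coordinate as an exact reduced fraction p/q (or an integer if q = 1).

A = (21/13, 1/13)

1. A_x = 21/13  [2·signedArea(ACG) = -207/13 ∩ 2·signedArea(AFE) = 690/13]
2. A_y = 1/13  [2·signedArea(ACG) = -207/13 ∩ 2·signedArea(AFE) = 690/13]
   → A = (21/13, 1/13)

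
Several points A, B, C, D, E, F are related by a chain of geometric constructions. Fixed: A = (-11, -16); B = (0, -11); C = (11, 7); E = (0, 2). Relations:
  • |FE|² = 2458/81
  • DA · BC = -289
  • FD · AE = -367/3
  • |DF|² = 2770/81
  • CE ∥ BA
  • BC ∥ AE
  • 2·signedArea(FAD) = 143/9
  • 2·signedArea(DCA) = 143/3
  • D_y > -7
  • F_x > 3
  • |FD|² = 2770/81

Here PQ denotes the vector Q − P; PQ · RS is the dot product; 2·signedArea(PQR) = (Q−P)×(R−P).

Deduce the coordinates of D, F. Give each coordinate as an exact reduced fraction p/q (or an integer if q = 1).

D = (0, -20/3)
F = (11/3, -19/9)

1. D_x = 0  [2·signedArea(DCA) = 143/3 ∩ DA · BC = -289]
2. D_y = -20/3  [2·signedArea(DCA) = 143/3 ∩ DA · BC = -289]
   → D = (0, -20/3)
3. F_x = 11/3  [2·signedArea(FAD) = 143/9 ∩ FD · AE = -367/3]
4. F_y = -19/9  [2·signedArea(FAD) = 143/9 ∩ FD · AE = -367/3]
   → F = (11/3, -19/9)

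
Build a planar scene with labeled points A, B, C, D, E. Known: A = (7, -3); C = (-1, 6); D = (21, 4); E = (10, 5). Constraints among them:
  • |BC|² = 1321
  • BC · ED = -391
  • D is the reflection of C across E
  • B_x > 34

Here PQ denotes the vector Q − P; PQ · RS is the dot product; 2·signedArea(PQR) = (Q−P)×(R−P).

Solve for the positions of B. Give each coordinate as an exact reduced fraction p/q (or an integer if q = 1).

1. B_x = 35  [line -11·x + 1·y + 374 = 0 ∩ |BC|² = 1321]
2. B_y = 11  [line -11·x + 1·y + 374 = 0 ∩ |BC|² = 1321]
   → B = (35, 11)

B = (35, 11)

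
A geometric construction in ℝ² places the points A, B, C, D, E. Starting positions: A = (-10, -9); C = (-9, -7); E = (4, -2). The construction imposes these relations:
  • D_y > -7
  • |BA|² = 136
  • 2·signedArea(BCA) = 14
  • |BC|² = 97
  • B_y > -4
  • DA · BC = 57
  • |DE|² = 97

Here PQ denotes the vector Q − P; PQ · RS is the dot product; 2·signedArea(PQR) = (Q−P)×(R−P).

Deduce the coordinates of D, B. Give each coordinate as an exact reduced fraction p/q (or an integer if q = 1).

B = (0, -3)
D = (-5, -6)

1. B_x = 0  [line 2·x + -1·y + -3 = 0 ∩ |BA|² = 136]
2. B_y = -3  [line 2·x + -1·y + -3 = 0 ∩ |BA|² = 136]
   → B = (0, -3)
3. D_x = -5  [line 9·x + 4·y + 69 = 0 ∩ |DE|² = 97]
4. D_y = -6  [line 9·x + 4·y + 69 = 0 ∩ |DE|² = 97]
   → D = (-5, -6)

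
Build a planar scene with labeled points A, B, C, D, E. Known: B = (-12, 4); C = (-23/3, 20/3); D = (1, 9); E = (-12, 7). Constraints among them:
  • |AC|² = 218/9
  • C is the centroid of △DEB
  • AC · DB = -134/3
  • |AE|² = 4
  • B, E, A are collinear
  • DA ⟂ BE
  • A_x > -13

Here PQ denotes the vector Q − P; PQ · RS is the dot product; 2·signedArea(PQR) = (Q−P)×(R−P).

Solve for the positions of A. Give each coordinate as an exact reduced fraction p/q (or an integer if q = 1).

A = (-12, 9)

1. A_x = -12  [B, E, A are collinear ∩ DA ⟂ BE]
2. A_y = 9  [B, E, A are collinear ∩ DA ⟂ BE]
   → A = (-12, 9)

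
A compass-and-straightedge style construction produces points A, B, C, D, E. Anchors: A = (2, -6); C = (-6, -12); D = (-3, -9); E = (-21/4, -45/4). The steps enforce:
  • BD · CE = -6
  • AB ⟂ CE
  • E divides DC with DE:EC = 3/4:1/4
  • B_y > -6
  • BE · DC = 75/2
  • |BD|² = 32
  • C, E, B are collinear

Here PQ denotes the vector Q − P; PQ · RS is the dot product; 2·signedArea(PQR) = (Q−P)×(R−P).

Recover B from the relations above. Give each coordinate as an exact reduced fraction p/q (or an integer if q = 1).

B = (1, -5)

1. B_x = 1  [C, E, B are collinear ∩ AB ⟂ CE]
2. B_y = -5  [C, E, B are collinear ∩ AB ⟂ CE]
   → B = (1, -5)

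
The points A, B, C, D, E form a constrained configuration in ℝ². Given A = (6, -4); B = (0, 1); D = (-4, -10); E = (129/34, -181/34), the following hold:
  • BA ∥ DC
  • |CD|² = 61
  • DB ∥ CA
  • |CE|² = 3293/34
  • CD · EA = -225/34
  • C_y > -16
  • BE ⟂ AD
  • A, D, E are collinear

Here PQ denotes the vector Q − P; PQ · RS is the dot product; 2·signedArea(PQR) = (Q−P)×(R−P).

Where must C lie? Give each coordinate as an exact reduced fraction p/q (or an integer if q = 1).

1. C_x = 2  [DB ∥ CA ∩ BA ∥ DC]
2. C_y = -15  [DB ∥ CA ∩ BA ∥ DC]
   → C = (2, -15)

C = (2, -15)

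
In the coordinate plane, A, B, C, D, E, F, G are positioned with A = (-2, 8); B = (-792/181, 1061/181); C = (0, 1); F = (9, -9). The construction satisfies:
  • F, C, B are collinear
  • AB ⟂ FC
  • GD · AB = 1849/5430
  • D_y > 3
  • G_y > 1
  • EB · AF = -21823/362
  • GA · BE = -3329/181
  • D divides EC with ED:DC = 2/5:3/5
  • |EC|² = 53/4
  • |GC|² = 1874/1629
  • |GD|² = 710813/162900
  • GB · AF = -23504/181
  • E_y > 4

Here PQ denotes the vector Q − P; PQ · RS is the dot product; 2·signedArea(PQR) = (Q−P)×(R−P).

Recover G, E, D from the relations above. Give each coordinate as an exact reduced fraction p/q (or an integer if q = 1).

D = (-3/5, 31/10)
E = (-1, 9/2)
G = (475/543, 880/543)

1. G_x = 475/543  [line -11·x + 17·y + -3245/181 = 0 ∩ |GC|² = 1874/1629]
2. G_y = 880/543  [line -11·x + 17·y + -3245/181 = 0 ∩ |GC|² = 1874/1629]
   → G = (475/543, 880/543)
3. E_x = -1  [EB · AF = -21823/362 ∩ GA · BE = -3329/181]
4. E_y = 9/2  [EB · AF = -21823/362 ∩ GA · BE = -3329/181]
   → E = (-1, 9/2)
5. D_x = -3/5  [GD · AB = 1849/5430 ∩ D divides EC with ED:DC = 2/5:3/5]
6. D_y = 31/10  [GD · AB = 1849/5430 ∩ D divides EC with ED:DC = 2/5:3/5]
   → D = (-3/5, 31/10)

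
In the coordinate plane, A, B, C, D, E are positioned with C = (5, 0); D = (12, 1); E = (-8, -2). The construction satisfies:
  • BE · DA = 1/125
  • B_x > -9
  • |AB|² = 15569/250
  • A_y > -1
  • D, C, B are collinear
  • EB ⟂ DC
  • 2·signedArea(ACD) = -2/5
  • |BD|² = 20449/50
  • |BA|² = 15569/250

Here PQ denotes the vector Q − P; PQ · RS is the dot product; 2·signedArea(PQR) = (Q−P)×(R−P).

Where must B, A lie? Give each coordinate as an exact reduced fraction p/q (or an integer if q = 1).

1. B_x = -401/50  [D, C, B are collinear ∩ EB ⟂ DC]
2. B_y = -93/50  [D, C, B are collinear ∩ EB ⟂ DC]
   → B = (-401/50, -93/50)
3. A_x = -1/5  [line -1·x + 7·y + 27/5 = 0 ∩ |AB|² = 15569/250]
4. A_y = -4/5  [line -1·x + 7·y + 27/5 = 0 ∩ |AB|² = 15569/250]
   → A = (-1/5, -4/5)

A = (-1/5, -4/5)
B = (-401/50, -93/50)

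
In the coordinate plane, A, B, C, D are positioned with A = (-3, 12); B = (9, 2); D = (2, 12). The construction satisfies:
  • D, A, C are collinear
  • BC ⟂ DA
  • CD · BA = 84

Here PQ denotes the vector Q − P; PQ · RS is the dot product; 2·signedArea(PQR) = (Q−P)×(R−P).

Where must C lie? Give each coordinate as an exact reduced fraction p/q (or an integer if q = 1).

1. C_x = 9  [D, A, C are collinear ∩ BC ⟂ DA]
2. C_y = 12  [D, A, C are collinear ∩ BC ⟂ DA]
   → C = (9, 12)

C = (9, 12)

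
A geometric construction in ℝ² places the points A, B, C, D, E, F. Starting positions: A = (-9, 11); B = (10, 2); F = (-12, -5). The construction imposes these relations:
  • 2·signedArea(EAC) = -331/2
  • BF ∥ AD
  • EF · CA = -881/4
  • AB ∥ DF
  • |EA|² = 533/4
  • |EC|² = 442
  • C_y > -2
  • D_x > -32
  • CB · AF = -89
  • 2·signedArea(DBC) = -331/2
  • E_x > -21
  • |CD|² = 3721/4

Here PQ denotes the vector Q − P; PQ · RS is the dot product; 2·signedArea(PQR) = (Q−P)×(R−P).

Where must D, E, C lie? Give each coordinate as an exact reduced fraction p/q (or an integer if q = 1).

1. D_x = -31  [AB ∥ DF ∩ BF ∥ AD]
2. D_y = 4  [AB ∥ DF ∩ BF ∥ AD]
   → D = (-31, 4)
3. C_x = -1  [CB · AF = -89 ∩ 2·signedArea(DBC) = -331/2]
4. C_y = -3/2  [CB · AF = -89 ∩ 2·signedArea(DBC) = -331/2]
   → C = (-1, -3/2)
5. E_x = -20  [2·signedArea(EAC) = -331/2 ∩ EF · CA = -881/4]
6. E_y = 15/2  [2·signedArea(EAC) = -331/2 ∩ EF · CA = -881/4]
   → E = (-20, 15/2)

C = (-1, -3/2)
D = (-31, 4)
E = (-20, 15/2)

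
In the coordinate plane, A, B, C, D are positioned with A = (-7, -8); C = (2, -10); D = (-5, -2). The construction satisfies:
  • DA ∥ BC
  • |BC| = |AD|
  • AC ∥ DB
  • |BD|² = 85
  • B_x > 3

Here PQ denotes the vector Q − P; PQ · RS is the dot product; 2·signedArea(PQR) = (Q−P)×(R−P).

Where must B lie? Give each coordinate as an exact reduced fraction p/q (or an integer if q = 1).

1. B_x = 4  [DA ∥ BC ∩ AC ∥ DB]
2. B_y = -4  [DA ∥ BC ∩ AC ∥ DB]
   → B = (4, -4)

B = (4, -4)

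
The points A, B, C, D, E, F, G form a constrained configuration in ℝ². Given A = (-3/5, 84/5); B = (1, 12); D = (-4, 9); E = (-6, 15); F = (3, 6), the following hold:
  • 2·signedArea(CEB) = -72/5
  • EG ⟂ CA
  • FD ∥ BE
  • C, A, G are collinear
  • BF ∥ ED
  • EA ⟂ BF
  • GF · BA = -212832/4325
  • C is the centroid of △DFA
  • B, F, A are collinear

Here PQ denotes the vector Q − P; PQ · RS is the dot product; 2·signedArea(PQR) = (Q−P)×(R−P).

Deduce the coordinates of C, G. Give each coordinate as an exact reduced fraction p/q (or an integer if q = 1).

C = (-8/15, 53/5)
G = (-2514/4325, 65127/4325)

1. C_x = -8/15  [C is the centroid of △DFA]
2. C_y = 53/5  [C is the centroid of △DFA]
   → C = (-8/15, 53/5)
3. G_x = -2514/4325  [C, A, G are collinear ∩ EG ⟂ CA]
4. G_y = 65127/4325  [C, A, G are collinear ∩ EG ⟂ CA]
   → G = (-2514/4325, 65127/4325)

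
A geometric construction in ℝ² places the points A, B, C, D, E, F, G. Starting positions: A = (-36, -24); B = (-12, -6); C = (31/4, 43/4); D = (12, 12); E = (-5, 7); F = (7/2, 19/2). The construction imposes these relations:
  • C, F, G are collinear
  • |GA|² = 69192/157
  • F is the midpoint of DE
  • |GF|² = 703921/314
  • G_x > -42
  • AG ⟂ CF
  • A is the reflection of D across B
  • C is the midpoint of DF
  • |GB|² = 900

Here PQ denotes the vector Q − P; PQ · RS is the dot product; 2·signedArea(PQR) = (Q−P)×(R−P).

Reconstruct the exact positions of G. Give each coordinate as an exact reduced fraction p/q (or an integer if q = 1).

1. G_x = -6582/157  [C, F, G are collinear ∩ AG ⟂ CF]
2. G_y = -606/157  [C, F, G are collinear ∩ AG ⟂ CF]
   → G = (-6582/157, -606/157)

G = (-6582/157, -606/157)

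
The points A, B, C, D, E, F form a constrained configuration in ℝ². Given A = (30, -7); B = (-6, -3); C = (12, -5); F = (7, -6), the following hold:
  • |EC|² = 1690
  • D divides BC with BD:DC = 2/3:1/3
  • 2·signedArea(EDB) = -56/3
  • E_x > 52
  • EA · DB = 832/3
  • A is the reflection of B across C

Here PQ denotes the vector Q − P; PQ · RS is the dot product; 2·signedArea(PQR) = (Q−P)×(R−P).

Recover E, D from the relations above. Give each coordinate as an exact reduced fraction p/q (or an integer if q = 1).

D = (6, -13/3)
E = (53, -8)

1. D_x = 6  [D divides BC with BD:DC = 2/3:1/3]
2. D_y = -13/3  [D divides BC with BD:DC = 2/3:1/3]
   → D = (6, -13/3)
3. E_x = 53  [2·signedArea(EDB) = -56/3 ∩ EA · DB = 832/3]
4. E_y = -8  [2·signedArea(EDB) = -56/3 ∩ EA · DB = 832/3]
   → E = (53, -8)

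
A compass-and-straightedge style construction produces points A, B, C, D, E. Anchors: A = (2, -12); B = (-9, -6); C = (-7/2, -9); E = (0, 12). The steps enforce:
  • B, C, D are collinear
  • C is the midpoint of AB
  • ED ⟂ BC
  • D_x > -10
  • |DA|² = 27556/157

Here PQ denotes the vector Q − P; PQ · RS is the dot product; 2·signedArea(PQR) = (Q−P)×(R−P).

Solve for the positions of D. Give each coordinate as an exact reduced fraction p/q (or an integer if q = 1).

D = (-1512/157, -888/157)

1. D_x = -1512/157  [B, C, D are collinear ∩ ED ⟂ BC]
2. D_y = -888/157  [B, C, D are collinear ∩ ED ⟂ BC]
   → D = (-1512/157, -888/157)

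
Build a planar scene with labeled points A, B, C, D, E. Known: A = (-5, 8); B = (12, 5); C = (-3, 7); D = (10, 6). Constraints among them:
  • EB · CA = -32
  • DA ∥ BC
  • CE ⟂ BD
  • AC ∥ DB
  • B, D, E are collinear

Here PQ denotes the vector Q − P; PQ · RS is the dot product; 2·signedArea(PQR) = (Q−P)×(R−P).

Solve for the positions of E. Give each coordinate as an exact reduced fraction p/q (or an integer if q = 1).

E = (-4/5, 57/5)

1. E_x = -4/5  [B, D, E are collinear ∩ CE ⟂ BD]
2. E_y = 57/5  [B, D, E are collinear ∩ CE ⟂ BD]
   → E = (-4/5, 57/5)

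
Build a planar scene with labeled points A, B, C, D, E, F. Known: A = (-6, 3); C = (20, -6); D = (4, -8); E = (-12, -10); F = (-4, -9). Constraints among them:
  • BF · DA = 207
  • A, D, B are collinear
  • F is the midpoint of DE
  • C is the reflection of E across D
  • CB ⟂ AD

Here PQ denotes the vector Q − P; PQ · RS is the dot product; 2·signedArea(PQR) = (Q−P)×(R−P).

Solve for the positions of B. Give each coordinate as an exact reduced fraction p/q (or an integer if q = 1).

B = (2264/221, -3286/221)

1. B_x = 2264/221  [A, D, B are collinear ∩ CB ⟂ AD]
2. B_y = -3286/221  [A, D, B are collinear ∩ CB ⟂ AD]
   → B = (2264/221, -3286/221)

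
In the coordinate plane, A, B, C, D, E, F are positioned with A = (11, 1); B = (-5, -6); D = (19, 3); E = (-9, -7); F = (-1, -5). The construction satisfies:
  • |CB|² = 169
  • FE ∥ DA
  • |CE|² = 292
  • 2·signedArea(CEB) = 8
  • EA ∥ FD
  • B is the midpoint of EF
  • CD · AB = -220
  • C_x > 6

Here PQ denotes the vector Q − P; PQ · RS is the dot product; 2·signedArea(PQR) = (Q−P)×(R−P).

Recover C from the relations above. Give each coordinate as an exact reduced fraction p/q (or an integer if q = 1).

1. C_x = 7  [2·signedArea(CEB) = 8 ∩ CD · AB = -220]
2. C_y = -1  [2·signedArea(CEB) = 8 ∩ CD · AB = -220]
   → C = (7, -1)

C = (7, -1)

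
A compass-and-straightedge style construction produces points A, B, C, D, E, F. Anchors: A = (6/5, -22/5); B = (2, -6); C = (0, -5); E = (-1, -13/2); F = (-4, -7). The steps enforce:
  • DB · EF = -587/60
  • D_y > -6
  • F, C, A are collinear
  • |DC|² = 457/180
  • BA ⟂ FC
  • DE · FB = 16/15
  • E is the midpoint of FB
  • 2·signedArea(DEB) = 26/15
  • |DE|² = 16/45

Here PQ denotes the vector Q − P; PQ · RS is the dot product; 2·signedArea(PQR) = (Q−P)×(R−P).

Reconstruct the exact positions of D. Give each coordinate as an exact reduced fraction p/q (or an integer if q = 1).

1. D_x = -19/15  [DB · EF = -587/60 ∩ 2·signedArea(DEB) = 26/15]
2. D_y = -179/30  [DB · EF = -587/60 ∩ 2·signedArea(DEB) = 26/15]
   → D = (-19/15, -179/30)

D = (-19/15, -179/30)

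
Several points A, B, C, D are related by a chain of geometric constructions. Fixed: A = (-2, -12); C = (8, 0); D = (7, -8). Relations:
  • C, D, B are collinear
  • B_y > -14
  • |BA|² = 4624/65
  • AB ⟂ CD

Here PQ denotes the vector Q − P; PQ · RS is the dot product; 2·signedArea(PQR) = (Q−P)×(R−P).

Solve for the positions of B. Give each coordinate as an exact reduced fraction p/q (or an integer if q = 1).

B = (414/65, -848/65)

1. B_x = 414/65  [C, D, B are collinear ∩ AB ⟂ CD]
2. B_y = -848/65  [C, D, B are collinear ∩ AB ⟂ CD]
   → B = (414/65, -848/65)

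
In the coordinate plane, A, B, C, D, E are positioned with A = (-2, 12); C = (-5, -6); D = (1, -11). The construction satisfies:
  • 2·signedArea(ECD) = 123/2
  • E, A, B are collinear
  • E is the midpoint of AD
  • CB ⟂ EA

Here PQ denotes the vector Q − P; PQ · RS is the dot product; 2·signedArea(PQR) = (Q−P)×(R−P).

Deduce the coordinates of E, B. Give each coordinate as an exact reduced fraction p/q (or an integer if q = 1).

1. E_x = -1/2  [E is the midpoint of AD]
2. E_y = 1/2  [E is the midpoint of AD]
   → E = (-1/2, 1/2)
3. B_x = 139/538  [E, A, B are collinear ∩ CB ⟂ EA]
4. B_y = -2859/538  [E, A, B are collinear ∩ CB ⟂ EA]
   → B = (139/538, -2859/538)

B = (139/538, -2859/538)
E = (-1/2, 1/2)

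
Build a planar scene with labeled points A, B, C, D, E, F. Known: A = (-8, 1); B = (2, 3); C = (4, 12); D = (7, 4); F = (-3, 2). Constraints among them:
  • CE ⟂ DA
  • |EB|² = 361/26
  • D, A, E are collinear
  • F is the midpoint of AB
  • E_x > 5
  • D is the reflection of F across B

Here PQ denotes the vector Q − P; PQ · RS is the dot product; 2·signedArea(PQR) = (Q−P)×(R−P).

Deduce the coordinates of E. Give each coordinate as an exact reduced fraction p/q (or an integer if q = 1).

E = (147/26, 97/26)

1. E_x = 147/26  [D, A, E are collinear ∩ CE ⟂ DA]
2. E_y = 97/26  [D, A, E are collinear ∩ CE ⟂ DA]
   → E = (147/26, 97/26)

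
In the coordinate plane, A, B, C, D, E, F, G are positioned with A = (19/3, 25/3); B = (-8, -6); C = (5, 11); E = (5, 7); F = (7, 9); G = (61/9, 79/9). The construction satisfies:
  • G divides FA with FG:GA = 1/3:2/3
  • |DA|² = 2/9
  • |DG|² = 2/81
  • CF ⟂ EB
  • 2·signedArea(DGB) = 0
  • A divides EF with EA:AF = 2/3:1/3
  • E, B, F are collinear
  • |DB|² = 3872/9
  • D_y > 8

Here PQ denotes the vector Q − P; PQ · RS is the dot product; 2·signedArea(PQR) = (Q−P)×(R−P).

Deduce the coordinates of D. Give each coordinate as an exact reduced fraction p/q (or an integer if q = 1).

D = (20/3, 26/3)

1. D_x = 20/3  [line 133/9·x + -133/9·y + 266/9 = 0 ∩ |DB|² = 3872/9]
2. D_y = 26/3  [line 133/9·x + -133/9·y + 266/9 = 0 ∩ |DB|² = 3872/9]
   → D = (20/3, 26/3)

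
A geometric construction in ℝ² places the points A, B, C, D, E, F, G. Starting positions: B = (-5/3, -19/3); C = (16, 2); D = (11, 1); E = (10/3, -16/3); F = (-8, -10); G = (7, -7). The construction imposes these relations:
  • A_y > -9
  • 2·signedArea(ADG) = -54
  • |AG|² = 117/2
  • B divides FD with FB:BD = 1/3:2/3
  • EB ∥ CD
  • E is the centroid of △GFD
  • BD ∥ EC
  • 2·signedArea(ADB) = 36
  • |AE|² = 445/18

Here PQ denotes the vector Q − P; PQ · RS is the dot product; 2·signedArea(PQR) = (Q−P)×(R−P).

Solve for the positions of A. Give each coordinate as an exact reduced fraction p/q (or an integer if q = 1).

A = (-1/2, -17/2)

1. A_x = -1/2  [2·signedArea(ADB) = 36 ∩ 2·signedArea(ADG) = -54]
2. A_y = -17/2  [2·signedArea(ADB) = 36 ∩ 2·signedArea(ADG) = -54]
   → A = (-1/2, -17/2)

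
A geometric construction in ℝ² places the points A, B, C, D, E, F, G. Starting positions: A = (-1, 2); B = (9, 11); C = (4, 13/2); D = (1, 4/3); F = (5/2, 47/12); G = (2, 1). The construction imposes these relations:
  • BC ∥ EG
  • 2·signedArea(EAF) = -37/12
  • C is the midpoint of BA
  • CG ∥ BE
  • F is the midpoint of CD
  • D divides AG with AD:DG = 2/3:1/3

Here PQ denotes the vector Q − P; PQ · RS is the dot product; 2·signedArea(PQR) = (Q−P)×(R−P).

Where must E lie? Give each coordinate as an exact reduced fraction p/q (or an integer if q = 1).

1. E_x = 7  [BC ∥ EG ∩ CG ∥ BE]
2. E_y = 11/2  [BC ∥ EG ∩ CG ∥ BE]
   → E = (7, 11/2)

E = (7, 11/2)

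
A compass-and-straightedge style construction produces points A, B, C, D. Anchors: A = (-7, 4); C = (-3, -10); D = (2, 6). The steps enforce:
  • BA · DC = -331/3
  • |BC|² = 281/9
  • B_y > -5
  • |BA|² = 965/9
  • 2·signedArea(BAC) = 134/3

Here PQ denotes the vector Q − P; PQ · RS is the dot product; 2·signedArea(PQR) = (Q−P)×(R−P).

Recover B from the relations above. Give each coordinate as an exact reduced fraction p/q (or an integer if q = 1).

1. B_x = -4/3  [2·signedArea(BAC) = 134/3 ∩ BA · DC = -331/3]
2. B_y = -14/3  [2·signedArea(BAC) = 134/3 ∩ BA · DC = -331/3]
   → B = (-4/3, -14/3)

B = (-4/3, -14/3)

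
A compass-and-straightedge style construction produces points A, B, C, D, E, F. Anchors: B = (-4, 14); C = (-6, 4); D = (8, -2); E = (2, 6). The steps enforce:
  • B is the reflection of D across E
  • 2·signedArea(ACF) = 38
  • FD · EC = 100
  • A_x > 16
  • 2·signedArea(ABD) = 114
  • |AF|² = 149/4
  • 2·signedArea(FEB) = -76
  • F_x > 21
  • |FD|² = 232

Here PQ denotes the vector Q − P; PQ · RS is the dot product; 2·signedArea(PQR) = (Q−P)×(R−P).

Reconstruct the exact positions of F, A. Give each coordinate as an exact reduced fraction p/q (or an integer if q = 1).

1. F_x = 22  [2·signedArea(FEB) = -76 ∩ FD · EC = 100]
2. F_y = -8  [2·signedArea(FEB) = -76 ∩ FD · EC = 100]
   → F = (22, -8)
3. A_x = 17  [2·signedArea(ABD) = 114 ∩ 2·signedArea(ACF) = 38]
4. A_y = -9/2  [2·signedArea(ABD) = 114 ∩ 2·signedArea(ACF) = 38]
   → A = (17, -9/2)

A = (17, -9/2)
F = (22, -8)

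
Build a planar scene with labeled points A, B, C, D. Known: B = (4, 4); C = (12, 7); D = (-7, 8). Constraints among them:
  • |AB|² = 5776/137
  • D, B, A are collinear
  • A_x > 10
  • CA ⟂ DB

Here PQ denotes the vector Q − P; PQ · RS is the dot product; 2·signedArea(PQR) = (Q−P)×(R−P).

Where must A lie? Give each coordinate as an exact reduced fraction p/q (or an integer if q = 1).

A = (1384/137, 244/137)

1. A_x = 1384/137  [D, B, A are collinear ∩ CA ⟂ DB]
2. A_y = 244/137  [D, B, A are collinear ∩ CA ⟂ DB]
   → A = (1384/137, 244/137)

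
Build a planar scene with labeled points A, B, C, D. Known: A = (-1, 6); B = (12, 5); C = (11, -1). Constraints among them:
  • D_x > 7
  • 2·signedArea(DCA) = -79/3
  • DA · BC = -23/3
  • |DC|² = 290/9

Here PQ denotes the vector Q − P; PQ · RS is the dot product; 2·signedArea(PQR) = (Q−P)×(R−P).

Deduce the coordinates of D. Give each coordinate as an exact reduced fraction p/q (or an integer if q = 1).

1. D_x = 22/3  [DA · BC = -23/3 ∩ 2·signedArea(DCA) = -79/3]
2. D_y = 10/3  [DA · BC = -23/3 ∩ 2·signedArea(DCA) = -79/3]
   → D = (22/3, 10/3)

D = (22/3, 10/3)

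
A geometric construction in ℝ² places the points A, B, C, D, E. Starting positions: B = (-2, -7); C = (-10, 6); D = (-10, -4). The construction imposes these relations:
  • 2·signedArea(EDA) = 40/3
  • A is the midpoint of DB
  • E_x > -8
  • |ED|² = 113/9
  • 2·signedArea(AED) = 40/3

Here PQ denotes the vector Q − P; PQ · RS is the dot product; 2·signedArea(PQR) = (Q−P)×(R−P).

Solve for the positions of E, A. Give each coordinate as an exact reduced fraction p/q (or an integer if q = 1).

A = (-6, -11/2)
E = (-22/3, -5/3)

1. A_x = -6  [A is the midpoint of DB]
2. A_y = -11/2  [A is the midpoint of DB]
   → A = (-6, -11/2)
3. E_x = -22/3  [line 3/2·x + 4·y + 53/3 = 0 ∩ |ED|² = 113/9]
4. E_y = -5/3  [line 3/2·x + 4·y + 53/3 = 0 ∩ |ED|² = 113/9]
   → E = (-22/3, -5/3)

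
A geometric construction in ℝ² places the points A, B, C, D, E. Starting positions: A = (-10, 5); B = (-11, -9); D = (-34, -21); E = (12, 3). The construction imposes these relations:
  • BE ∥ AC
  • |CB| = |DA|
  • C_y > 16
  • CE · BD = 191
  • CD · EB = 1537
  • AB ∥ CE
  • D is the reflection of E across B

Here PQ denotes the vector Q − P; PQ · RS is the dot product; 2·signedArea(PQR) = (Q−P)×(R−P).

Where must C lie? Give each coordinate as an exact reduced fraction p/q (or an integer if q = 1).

1. C_x = 13  [AB ∥ CE ∩ BE ∥ AC]
2. C_y = 17  [AB ∥ CE ∩ BE ∥ AC]
   → C = (13, 17)

C = (13, 17)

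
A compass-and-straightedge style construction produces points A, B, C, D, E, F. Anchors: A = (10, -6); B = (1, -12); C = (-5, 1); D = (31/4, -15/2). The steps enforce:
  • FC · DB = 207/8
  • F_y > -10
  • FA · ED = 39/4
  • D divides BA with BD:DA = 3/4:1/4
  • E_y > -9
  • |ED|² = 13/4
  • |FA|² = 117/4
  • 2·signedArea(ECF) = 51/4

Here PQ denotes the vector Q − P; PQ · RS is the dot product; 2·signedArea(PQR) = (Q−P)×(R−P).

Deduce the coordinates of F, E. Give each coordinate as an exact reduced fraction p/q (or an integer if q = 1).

E = (25/4, -17/2)
F = (11/2, -9)

1. F_x = 11/2  [line 27/4·x + 9/2·y + 27/8 = 0 ∩ |FA|² = 117/4]
2. F_y = -9  [line 27/4·x + 9/2·y + 27/8 = 0 ∩ |FA|² = 117/4]
   → F = (11/2, -9)
3. E_x = 25/4  [2·signedArea(ECF) = 51/4 ∩ FA · ED = 39/4]
4. E_y = -17/2  [2·signedArea(ECF) = 51/4 ∩ FA · ED = 39/4]
   → E = (25/4, -17/2)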